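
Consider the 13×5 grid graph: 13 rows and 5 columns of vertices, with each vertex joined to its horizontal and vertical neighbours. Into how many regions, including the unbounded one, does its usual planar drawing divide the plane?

The grid has V = 13·5 = 65 vertices and E = 13·4 + 5·12 = 112 edges.
F = 2 − V + E = 2 − 65 + 112 = 49.

49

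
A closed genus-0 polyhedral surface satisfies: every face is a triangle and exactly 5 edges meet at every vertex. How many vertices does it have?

12

Each face has 3 edges and each edge borders two faces, so 2E = 3F.
Each vertex has degree 5, so 5V = 2E and hence V = 3F/5.
Euler: V − E + F = 2 ⇒ (3F/5) − (3F/2) + F = 2.
Multiply by 10: (6 − 15 + 10)F = 20, i.e. 1F = 20.
So F = 20, E = 3·20/2 = 30, V = 3·20/5 = 12.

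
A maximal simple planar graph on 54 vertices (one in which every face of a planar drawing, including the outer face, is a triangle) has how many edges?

156

In a plane triangulation 3F = 2E and V − E + F = 2, so E = 3V − 6 = 3·54 − 6 = 156.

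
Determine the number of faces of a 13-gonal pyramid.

A pyramid on an n-gon base has one n-gon and n triangles: V = 13 + 1 = 14, E = 2·13 = 26, F = 13 + 1 = 14.

14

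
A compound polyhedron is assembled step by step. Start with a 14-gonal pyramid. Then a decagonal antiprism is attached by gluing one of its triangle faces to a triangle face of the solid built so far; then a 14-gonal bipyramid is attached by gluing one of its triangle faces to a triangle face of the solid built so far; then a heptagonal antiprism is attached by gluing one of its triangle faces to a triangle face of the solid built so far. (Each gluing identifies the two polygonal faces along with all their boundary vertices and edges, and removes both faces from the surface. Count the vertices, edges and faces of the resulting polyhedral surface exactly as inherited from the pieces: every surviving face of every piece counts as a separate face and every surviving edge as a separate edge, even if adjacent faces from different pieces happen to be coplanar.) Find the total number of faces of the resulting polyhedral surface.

A 14-gonal pyramid: V=15, E=28, F=15.
Attach a decagonal antiprism (V=20, E=40, F=22) along a 3-gon: merge 3 vertices and 3 edges, delete both glued faces → V=32, E=65, F=35.
Attach a 14-gonal bipyramid (V=16, E=42, F=28) along a 3-gon: merge 3 vertices and 3 edges, delete both glued faces → V=45, E=104, F=61.
Attach a heptagonal antiprism (V=14, E=28, F=16) along a 3-gon: merge 3 vertices and 3 edges, delete both glued faces → V=56, E=129, F=75.
Check: V − E + F = 56 − 129 + 75 = 2.

75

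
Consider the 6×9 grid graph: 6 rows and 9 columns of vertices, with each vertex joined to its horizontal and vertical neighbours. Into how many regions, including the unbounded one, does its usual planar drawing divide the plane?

41

The grid has V = 6·9 = 54 vertices and E = 6·8 + 9·5 = 93 edges.
F = 2 − V + E = 2 − 54 + 93 = 41.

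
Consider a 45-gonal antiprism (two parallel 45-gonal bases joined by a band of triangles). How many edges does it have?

180

An antiprism on an n-gon has two n-gon caps and 2n triangles: V = 2·45 = 90, E = 4·45 = 180, F = 2·45 + 2 = 92.
Check: V − E + F = 90 − 180 + 92 = 2.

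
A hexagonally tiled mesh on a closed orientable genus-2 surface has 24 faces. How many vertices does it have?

46

χ = 2 − 2·2 = -2, and every face is a hexagon so 6F = 2E.
E = 6·24/2 = 72. Then V = -2 + E − F = -2 + 72 − 24 = 46.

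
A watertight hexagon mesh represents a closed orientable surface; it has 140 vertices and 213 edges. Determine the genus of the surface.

2

Every face is a hexagon and each edge borders two faces, so 6F = 2·213, giving F = 71.
χ = V − E + F = 140 − 213 + 71 = -2.
For a closed orientable surface χ = 2 − 2g, so g = (2 − (-2))/2 = 2.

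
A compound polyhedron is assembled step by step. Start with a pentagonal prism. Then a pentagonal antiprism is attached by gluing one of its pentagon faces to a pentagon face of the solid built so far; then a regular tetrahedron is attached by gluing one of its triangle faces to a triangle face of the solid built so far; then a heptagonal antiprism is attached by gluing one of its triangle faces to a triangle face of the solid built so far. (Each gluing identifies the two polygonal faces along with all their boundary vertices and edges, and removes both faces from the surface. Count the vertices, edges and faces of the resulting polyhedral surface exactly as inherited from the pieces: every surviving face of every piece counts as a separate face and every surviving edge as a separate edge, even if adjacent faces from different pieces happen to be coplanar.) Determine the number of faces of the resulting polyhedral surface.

33

A pentagonal prism: V=10, E=15, F=7.
Attach a pentagonal antiprism (V=10, E=20, F=12) along a 5-gon: merge 5 vertices and 5 edges, delete both glued faces → V=15, E=30, F=17.
Attach a regular tetrahedron (V=4, E=6, F=4) along a 3-gon: merge 3 vertices and 3 edges, delete both glued faces → V=16, E=33, F=19.
Attach a heptagonal antiprism (V=14, E=28, F=16) along a 3-gon: merge 3 vertices and 3 edges, delete both glued faces → V=27, E=58, F=33.
Check: V − E + F = 27 − 58 + 33 = 2.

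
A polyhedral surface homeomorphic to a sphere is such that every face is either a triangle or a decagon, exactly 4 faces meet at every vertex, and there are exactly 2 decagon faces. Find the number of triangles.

Let x be the number of triangles; then F = 2 + x.
Edge–face incidences: 2E = 10·2 + 3·x = 20 + 3x.
Every vertex has degree 4, so 4V = 2E.
Euler: V − E + F = 2 ⇒ (2E)/4 − E + (2 + x) = 2.
Multiply by 8: 2·(2E) − 4·(2E) + 8·(2 + x) = 16, i.e. 16 + 8x − 2·(20 + 3x) = 16.
Collecting terms: 2x − 24 = 16, so 2x = 40, so x = 20.
Then 2E = 20 + 3·20 = 80, so E = 40, V = 2E/4 = 20, F = 2 + 20 = 22.

20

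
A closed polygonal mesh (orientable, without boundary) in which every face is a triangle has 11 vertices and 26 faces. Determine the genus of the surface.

Every face is a triangle, so 2E = 3·26 = 78, giving E = 39.
χ = V − E + F = 11 − 39 + 26 = -2.
For a closed orientable surface χ = 2 − 2g, so g = (2 − (-2))/2 = 2.

2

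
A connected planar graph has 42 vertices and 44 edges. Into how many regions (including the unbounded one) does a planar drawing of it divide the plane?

Euler's formula for a connected plane graph: V − E + F = 2, so F = 2 − 42 + 44 = 4.

4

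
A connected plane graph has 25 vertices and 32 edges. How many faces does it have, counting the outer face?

Euler's formula for a connected plane graph: V − E + F = 2, so F = 2 − 25 + 32 = 9.

9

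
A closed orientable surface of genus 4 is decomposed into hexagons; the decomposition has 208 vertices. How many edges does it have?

321

χ = 2 − 2·4 = -6, and every face is a hexagon so 6F = 2E.
V − E + F = -6 with E = 6F/2 gives 208 − (6/2 − 1)·F = -6, so F = 107 and E = 321.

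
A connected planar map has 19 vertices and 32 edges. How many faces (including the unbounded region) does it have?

Euler's formula for a connected plane graph: V − E + F = 2, so F = 2 − 19 + 32 = 15.

15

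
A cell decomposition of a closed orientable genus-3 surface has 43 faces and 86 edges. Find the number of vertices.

39

For a closed orientable surface of genus 3, χ = 2 − 2·3 = -4.
V = -4 + E − F = -4 + 86 − 43 = 39.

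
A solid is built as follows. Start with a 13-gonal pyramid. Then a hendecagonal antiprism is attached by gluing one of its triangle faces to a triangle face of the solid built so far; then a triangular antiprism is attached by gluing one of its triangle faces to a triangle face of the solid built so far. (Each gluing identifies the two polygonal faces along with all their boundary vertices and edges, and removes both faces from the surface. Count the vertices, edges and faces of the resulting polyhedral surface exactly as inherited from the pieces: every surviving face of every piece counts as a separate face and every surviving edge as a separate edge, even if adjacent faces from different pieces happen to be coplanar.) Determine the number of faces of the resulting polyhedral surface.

A 13-gonal pyramid: V=14, E=26, F=14.
Attach a hendecagonal antiprism (V=22, E=44, F=24) along a 3-gon: merge 3 vertices and 3 edges, delete both glued faces → V=33, E=67, F=36.
Attach a triangular antiprism (V=6, E=12, F=8) along a 3-gon: merge 3 vertices and 3 edges, delete both glued faces → V=36, E=76, F=42.
Check: V − E + F = 36 − 76 + 42 = 2.

42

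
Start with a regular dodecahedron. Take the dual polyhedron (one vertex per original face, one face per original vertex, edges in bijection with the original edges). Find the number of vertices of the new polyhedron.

The base solid has V = 20, E = 30, F = 12.
The dual swaps V and F and preserves E: V′ = F = 12, E′ = E = 30, F′ = V = 20.

12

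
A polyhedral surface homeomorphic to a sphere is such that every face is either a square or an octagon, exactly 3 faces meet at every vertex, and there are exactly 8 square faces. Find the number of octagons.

2

Let x be the number of octagons; then F = 8 + x.
Edge–face incidences: 2E = 4·8 + 8·x = 32 + 8x.
Every vertex has degree 3, so 3V = 2E.
Euler: V − E + F = 2 ⇒ (2E)/3 − E + (8 + x) = 2.
Multiply by 6: 2·(2E) − 3·(2E) + 6·(8 + x) = 12, i.e. 48 + 6x − (32 + 8x) = 12.
Collecting terms: −2x + 16 = 12, so −2x = −4, so x = 2.
Then 2E = 32 + 8·2 = 48, so E = 24, V = 2E/3 = 16, F = 8 + 2 = 10.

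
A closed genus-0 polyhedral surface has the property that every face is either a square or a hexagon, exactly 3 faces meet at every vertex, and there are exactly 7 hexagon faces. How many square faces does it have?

6

Let x be the number of squares; then F = 7 + x.
Edge–face incidences: 2E = 6·7 + 4·x = 42 + 4x.
Every vertex has degree 3, so 3V = 2E.
Euler: V − E + F = 2 ⇒ (2E)/3 − E + (7 + x) = 2.
Multiply by 6: 2·(2E) − 3·(2E) + 6·(7 + x) = 12, i.e. 42 + 6x − (42 + 4x) = 12.
Collecting terms: 2x = 12, so x = 6.
Then 2E = 42 + 4·6 = 66, so E = 33, V = 2E/3 = 22, F = 7 + 6 = 13.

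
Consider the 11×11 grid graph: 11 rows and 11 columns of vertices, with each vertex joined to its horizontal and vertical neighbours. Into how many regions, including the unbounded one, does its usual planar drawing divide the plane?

101

The grid has V = 11·11 = 121 vertices and E = 11·10 + 11·10 = 220 edges.
F = 2 − V + E = 2 − 121 + 220 = 101.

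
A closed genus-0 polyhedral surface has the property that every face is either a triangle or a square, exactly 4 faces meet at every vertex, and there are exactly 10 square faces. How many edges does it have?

32

Let x be the number of triangles; then F = 10 + x.
Edge–face incidences: 2E = 4·10 + 3·x = 40 + 3x.
Every vertex has degree 4, so 4V = 2E.
Euler: V − E + F = 2 ⇒ (2E)/4 − E + (10 + x) = 2.
Multiply by 8: 2·(2E) − 4·(2E) + 8·(10 + x) = 16, i.e. 80 + 8x − 2·(40 + 3x) = 16.
Collecting terms: 2x = 16, so x = 8.
Then 2E = 40 + 3·8 = 64, so E = 32, V = 2E/4 = 16, F = 10 + 8 = 18.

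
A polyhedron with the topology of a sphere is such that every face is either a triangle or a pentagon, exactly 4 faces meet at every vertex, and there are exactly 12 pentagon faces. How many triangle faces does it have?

Let x be the number of triangles; then F = 12 + x.
Edge–face incidences: 2E = 5·12 + 3·x = 60 + 3x.
Every vertex has degree 4, so 4V = 2E.
Euler: V − E + F = 2 ⇒ (2E)/4 − E + (12 + x) = 2.
Multiply by 8: 2·(2E) − 4·(2E) + 8·(12 + x) = 16, i.e. 96 + 8x − 2·(60 + 3x) = 16.
Collecting terms: 2x − 24 = 16, so 2x = 40, so x = 20.
Then 2E = 60 + 3·20 = 120, so E = 60, V = 2E/4 = 30, F = 12 + 20 = 32.

20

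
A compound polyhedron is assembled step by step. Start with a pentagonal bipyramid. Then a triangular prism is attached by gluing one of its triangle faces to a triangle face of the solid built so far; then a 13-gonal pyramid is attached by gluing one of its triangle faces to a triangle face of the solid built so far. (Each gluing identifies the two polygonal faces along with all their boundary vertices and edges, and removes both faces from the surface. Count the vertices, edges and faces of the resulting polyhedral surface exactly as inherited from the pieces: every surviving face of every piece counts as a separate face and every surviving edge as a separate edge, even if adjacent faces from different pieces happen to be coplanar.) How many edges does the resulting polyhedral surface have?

A pentagonal bipyramid: V=7, E=15, F=10.
Attach a triangular prism (V=6, E=9, F=5) along a 3-gon: merge 3 vertices and 3 edges, delete both glued faces → V=10, E=21, F=13.
Attach a 13-gonal pyramid (V=14, E=26, F=14) along a 3-gon: merge 3 vertices and 3 edges, delete both glued faces → V=21, E=44, F=25.
Check: V − E + F = 21 − 44 + 25 = 2.

44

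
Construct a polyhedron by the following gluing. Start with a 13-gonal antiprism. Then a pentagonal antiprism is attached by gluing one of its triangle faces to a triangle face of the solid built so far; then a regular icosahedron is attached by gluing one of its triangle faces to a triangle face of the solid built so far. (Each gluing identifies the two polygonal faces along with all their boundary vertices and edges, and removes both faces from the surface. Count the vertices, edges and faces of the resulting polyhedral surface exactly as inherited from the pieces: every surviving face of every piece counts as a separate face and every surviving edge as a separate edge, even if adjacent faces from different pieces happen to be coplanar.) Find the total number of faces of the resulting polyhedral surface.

A 13-gonal antiprism: V=26, E=52, F=28.
Attach a pentagonal antiprism (V=10, E=20, F=12) along a 3-gon: merge 3 vertices and 3 edges, delete both glued faces → V=33, E=69, F=38.
Attach a regular icosahedron (V=12, E=30, F=20) along a 3-gon: merge 3 vertices and 3 edges, delete both glued faces → V=42, E=96, F=56.
Check: V − E + F = 42 − 96 + 56 = 2.

56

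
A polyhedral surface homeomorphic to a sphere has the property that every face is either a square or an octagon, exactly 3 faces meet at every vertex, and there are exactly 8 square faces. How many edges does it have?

24

Let x be the number of octagons; then F = 8 + x.
Edge–face incidences: 2E = 4·8 + 8·x = 32 + 8x.
Every vertex has degree 3, so 3V = 2E.
Euler: V − E + F = 2 ⇒ (2E)/3 − E + (8 + x) = 2.
Multiply by 6: 2·(2E) − 3·(2E) + 6·(8 + x) = 12, i.e. 48 + 6x − (32 + 8x) = 12.
Collecting terms: −2x + 16 = 12, so −2x = −4, so x = 2.
Then 2E = 32 + 8·2 = 48, so E = 24, V = 2E/3 = 16, F = 8 + 2 = 10.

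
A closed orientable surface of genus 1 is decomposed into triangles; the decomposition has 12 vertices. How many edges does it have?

χ = 2 − 2·1 = 0, and every face is a triangle so 3F = 2E.
V − E + F = 0 with E = 3F/2 gives 12 − (3/2 − 1)·F = 0, so F = 24 and E = 36.

36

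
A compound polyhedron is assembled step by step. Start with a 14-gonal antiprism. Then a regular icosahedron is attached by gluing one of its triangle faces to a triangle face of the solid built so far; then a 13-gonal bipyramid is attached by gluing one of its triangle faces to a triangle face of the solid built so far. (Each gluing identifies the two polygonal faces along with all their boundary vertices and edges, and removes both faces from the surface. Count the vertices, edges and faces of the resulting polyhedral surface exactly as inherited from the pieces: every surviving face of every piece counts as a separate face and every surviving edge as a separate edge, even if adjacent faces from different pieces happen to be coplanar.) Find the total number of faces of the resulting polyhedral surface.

A 14-gonal antiprism: V=28, E=56, F=30.
Attach a regular icosahedron (V=12, E=30, F=20) along a 3-gon: merge 3 vertices and 3 edges, delete both glued faces → V=37, E=83, F=48.
Attach a 13-gonal bipyramid (V=15, E=39, F=26) along a 3-gon: merge 3 vertices and 3 edges, delete both glued faces → V=49, E=119, F=72.
Check: V − E + F = 49 − 119 + 72 = 2.

72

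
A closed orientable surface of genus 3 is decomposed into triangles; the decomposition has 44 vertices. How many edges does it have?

144

χ = 2 − 2·3 = -4, and every face is a triangle so 3F = 2E.
V − E + F = -4 with E = 3F/2 gives 44 − (3/2 − 1)·F = -4, so F = 96 and E = 144.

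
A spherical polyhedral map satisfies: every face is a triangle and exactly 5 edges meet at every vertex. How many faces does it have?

20

Each face has 3 edges and each edge borders two faces, so 2E = 3F.
Each vertex has degree 5, so 5V = 2E and hence V = 3F/5.
Euler: V − E + F = 2 ⇒ (3F/5) − (3F/2) + F = 2.
Multiply by 10: (6 − 15 + 10)F = 20, i.e. 1F = 20.
So F = 20, E = 3·20/2 = 30, V = 3·20/5 = 12.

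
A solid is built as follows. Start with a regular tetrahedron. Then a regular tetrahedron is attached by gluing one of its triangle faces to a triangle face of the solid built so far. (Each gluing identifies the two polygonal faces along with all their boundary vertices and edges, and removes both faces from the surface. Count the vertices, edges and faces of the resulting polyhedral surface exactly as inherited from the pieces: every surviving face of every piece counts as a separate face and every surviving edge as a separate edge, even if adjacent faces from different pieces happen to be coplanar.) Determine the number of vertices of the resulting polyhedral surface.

5

A regular tetrahedron: V=4, E=6, F=4.
Attach a regular tetrahedron (V=4, E=6, F=4) along a 3-gon: merge 3 vertices and 3 edges, delete both glued faces → V=5, E=9, F=6.
Check: V − E + F = 5 − 9 + 6 = 2.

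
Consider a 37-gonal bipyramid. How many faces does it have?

A bipyramid over an n-gon has 2n triangular faces and n + 2 vertices: V = 37 + 2 = 39, E = 3·37 = 111, F = 2·37 = 74.

74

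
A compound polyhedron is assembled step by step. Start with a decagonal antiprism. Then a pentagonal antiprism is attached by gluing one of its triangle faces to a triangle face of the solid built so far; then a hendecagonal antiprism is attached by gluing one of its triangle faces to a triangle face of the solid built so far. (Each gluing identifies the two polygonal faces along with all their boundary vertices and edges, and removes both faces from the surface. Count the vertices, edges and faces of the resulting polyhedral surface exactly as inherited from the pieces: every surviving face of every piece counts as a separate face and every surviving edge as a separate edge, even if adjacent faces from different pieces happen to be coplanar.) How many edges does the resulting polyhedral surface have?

98

A decagonal antiprism: V=20, E=40, F=22.
Attach a pentagonal antiprism (V=10, E=20, F=12) along a 3-gon: merge 3 vertices and 3 edges, delete both glued faces → V=27, E=57, F=32.
Attach a hendecagonal antiprism (V=22, E=44, F=24) along a 3-gon: merge 3 vertices and 3 edges, delete both glued faces → V=46, E=98, F=54.
Check: V − E + F = 46 − 98 + 54 = 2.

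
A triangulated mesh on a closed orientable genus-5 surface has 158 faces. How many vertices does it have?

χ = 2 − 2·5 = -8, and every face is a triangle so 3F = 2E.
E = 3·158/2 = 237. Then V = -8 + E − F = -8 + 237 − 158 = 71.

71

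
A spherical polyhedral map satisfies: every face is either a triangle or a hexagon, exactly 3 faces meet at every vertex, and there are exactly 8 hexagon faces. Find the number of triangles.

4

Let x be the number of triangles; then F = 8 + x.
Edge–face incidences: 2E = 6·8 + 3·x = 48 + 3x.
Every vertex has degree 3, so 3V = 2E.
Euler: V − E + F = 2 ⇒ (2E)/3 − E + (8 + x) = 2.
Multiply by 6: 2·(2E) − 3·(2E) + 6·(8 + x) = 12, i.e. 48 + 6x − (48 + 3x) = 12.
Collecting terms: 3x = 12, so x = 4.
Then 2E = 48 + 3·4 = 60, so E = 30, V = 2E/3 = 20, F = 8 + 4 = 12.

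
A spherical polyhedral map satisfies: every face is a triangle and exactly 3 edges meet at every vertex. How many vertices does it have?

Each face has 3 edges and each edge borders two faces, so 2E = 3F.
Each vertex has degree 3, so 3V = 2E and hence V = 3F/3.
Euler: V − E + F = 2 ⇒ (3F/3) − (3F/2) + F = 2.
Multiply by 6: (6 − 9 + 6)F = 12, i.e. 3F = 12.
So F = 4, E = 3·4/2 = 6, V = 3·4/3 = 4.

4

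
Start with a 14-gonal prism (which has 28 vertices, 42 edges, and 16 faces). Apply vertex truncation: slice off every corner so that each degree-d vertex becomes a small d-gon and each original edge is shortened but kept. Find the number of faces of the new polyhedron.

Truncation replaces each original edge-end by a new vertex, so V′ = 2E = 84.
Each original edge survives, and each old vertex of degree d contributes d new edges; summing degrees gives Σd = 2E, so E′ = E + 2E = 3E = 126.
Each original face survives and each original vertex becomes one new face: F′ = F + V = 44.

44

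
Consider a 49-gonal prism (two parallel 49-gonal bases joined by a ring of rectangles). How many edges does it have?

A prism on an n-gon has two n-gon bases and n rectangular sides: V = 2·49 = 98, E = 3·49 = 147, F = 49 + 2 = 51.
Check: V − E + F = 98 − 147 + 51 = 2.

147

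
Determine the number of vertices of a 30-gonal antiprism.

60

An antiprism on an n-gon has two n-gon caps and 2n triangles: V = 2·30 = 60, E = 4·30 = 120, F = 2·30 + 2 = 62.
Check: V − E + F = 60 − 120 + 62 = 2.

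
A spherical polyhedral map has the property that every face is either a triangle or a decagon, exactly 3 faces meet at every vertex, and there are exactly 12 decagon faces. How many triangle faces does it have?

20

Let x be the number of triangles; then F = 12 + x.
Edge–face incidences: 2E = 10·12 + 3·x = 120 + 3x.
Every vertex has degree 3, so 3V = 2E.
Euler: V − E + F = 2 ⇒ (2E)/3 − E + (12 + x) = 2.
Multiply by 6: 2·(2E) − 3·(2E) + 6·(12 + x) = 12, i.e. 72 + 6x − (120 + 3x) = 12.
Collecting terms: 3x − 48 = 12, so 3x = 60, so x = 20.
Then 2E = 120 + 3·20 = 180, so E = 90, V = 2E/3 = 60, F = 12 + 20 = 32.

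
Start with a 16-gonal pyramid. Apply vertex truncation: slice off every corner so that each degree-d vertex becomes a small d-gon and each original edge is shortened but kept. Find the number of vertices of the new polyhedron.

64

The base solid has V = 17, E = 32, F = 17.
Truncation replaces each original edge-end by a new vertex, so V′ = 2E = 64.
Each original edge survives, and each old vertex of degree d contributes d new edges; summing degrees gives Σd = 2E, so E′ = E + 2E = 3E = 96.
Each original face survives and each original vertex becomes one new face: F′ = F + V = 34.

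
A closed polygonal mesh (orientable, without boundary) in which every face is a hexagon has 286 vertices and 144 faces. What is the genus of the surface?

Every face is a hexagon, so 2E = 6·144 = 864, giving E = 432.
χ = V − E + F = 286 − 432 + 144 = -2.
For a closed orientable surface χ = 2 − 2g, so g = (2 − (-2))/2 = 2.

2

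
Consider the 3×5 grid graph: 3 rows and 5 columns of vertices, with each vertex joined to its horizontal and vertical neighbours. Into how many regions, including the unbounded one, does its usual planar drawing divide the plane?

9

The grid has V = 3·5 = 15 vertices and E = 3·4 + 5·2 = 22 edges.
F = 2 − V + E = 2 − 15 + 22 = 9.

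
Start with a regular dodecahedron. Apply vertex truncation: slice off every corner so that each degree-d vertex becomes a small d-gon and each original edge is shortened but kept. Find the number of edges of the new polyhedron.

The base solid has V = 20, E = 30, F = 12.
Truncation replaces each original edge-end by a new vertex, so V′ = 2E = 60.
Each original edge survives, and each old vertex of degree d contributes d new edges; summing degrees gives Σd = 2E, so E′ = E + 2E = 3E = 90.
Each original face survives and each original vertex becomes one new face: F′ = F + V = 32.

90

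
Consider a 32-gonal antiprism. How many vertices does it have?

64

An antiprism on an n-gon has two n-gon caps and 2n triangles: V = 2·32 = 64, E = 4·32 = 128, F = 2·32 + 2 = 66.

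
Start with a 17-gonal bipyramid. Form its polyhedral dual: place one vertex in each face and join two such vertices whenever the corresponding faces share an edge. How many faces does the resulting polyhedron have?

The base solid has V = 19, E = 51, F = 34.
The dual swaps V and F and preserves E: V′ = F = 34, E′ = E = 51, F′ = V = 19.

19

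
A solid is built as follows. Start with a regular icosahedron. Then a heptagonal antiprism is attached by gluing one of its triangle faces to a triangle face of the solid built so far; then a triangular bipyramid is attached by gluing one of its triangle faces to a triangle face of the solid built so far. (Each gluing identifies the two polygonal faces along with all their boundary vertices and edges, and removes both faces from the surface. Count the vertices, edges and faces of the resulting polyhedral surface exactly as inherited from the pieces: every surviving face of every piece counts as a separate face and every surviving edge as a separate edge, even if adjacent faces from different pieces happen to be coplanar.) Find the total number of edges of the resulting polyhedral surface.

A regular icosahedron: V=12, E=30, F=20.
Attach a heptagonal antiprism (V=14, E=28, F=16) along a 3-gon: merge 3 vertices and 3 edges, delete both glued faces → V=23, E=55, F=34.
Attach a triangular bipyramid (V=5, E=9, F=6) along a 3-gon: merge 3 vertices and 3 edges, delete both glued faces → V=25, E=61, F=38.
Check: V − E + F = 25 − 61 + 38 = 2.

61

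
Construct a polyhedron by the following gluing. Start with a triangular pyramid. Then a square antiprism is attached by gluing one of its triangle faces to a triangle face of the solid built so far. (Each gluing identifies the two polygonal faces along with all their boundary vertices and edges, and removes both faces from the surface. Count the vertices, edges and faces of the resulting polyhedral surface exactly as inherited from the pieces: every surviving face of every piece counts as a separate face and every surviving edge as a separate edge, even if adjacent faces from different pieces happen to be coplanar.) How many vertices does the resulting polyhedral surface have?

9

A triangular pyramid: V=4, E=6, F=4.
Attach a square antiprism (V=8, E=16, F=10) along a 3-gon: merge 3 vertices and 3 edges, delete both glued faces → V=9, E=19, F=12.
Check: V − E + F = 9 − 19 + 12 = 2.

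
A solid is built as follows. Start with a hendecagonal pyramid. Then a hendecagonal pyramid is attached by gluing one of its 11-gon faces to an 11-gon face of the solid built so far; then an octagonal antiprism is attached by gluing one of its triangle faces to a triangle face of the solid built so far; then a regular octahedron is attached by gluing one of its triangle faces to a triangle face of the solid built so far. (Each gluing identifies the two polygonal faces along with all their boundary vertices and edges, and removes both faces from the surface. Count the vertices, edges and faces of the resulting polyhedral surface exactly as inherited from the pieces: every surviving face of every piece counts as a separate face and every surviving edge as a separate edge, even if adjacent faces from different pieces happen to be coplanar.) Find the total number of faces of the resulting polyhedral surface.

44

A hendecagonal pyramid: V=12, E=22, F=12.
Attach a hendecagonal pyramid (V=12, E=22, F=12) along an 11-gon: merge 11 vertices and 11 edges, delete both glued faces → V=13, E=33, F=22.
Attach an octagonal antiprism (V=16, E=32, F=18) along a 3-gon: merge 3 vertices and 3 edges, delete both glued faces → V=26, E=62, F=38.
Attach a regular octahedron (V=6, E=12, F=8) along a 3-gon: merge 3 vertices and 3 edges, delete both glued faces → V=29, E=71, F=44.
Check: V − E + F = 29 − 71 + 44 = 2.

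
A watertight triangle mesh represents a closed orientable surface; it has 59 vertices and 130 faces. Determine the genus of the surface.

Every face is a triangle, so 2E = 3·130 = 390, giving E = 195.
χ = V − E + F = 59 − 195 + 130 = -6.
For a closed orientable surface χ = 2 − 2g, so g = (2 − (-6))/2 = 4.

4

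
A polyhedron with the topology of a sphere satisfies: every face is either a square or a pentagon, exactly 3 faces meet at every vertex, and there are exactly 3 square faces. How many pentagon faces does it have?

Let x be the number of pentagons; then F = 3 + x.
Edge–face incidences: 2E = 4·3 + 5·x = 12 + 5x.
Every vertex has degree 3, so 3V = 2E.
Euler: V − E + F = 2 ⇒ (2E)/3 − E + (3 + x) = 2.
Multiply by 6: 2·(2E) − 3·(2E) + 6·(3 + x) = 12, i.e. 18 + 6x − (12 + 5x) = 12.
Collecting terms: x + 6 = 12, so x = 6.
Then 2E = 12 + 5·6 = 42, so E = 21, V = 2E/3 = 14, F = 3 + 6 = 9.

6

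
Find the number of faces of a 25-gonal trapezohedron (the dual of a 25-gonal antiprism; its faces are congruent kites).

50

The n-trapezohedron (dual of the n-antiprism) has V = 2·25 + 2 = 52, E = 4·25 = 100, F = 2·25 = 50.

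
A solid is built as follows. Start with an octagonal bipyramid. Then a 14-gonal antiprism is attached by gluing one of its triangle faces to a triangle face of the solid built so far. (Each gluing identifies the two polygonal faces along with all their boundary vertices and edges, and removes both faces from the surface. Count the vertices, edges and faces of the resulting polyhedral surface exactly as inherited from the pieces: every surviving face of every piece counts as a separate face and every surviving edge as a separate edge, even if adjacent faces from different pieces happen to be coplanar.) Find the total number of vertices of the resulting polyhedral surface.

35

An octagonal bipyramid: V=10, E=24, F=16.
Attach a 14-gonal antiprism (V=28, E=56, F=30) along a 3-gon: merge 3 vertices and 3 edges, delete both glued faces → V=35, E=77, F=44.
Check: V − E + F = 35 − 77 + 44 = 2.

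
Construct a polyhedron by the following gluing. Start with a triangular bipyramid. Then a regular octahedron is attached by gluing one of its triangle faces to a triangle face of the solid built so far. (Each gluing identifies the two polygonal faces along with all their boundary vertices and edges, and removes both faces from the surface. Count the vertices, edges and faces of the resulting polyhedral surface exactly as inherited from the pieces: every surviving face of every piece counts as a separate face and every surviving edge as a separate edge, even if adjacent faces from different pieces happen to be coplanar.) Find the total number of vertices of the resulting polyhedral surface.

A triangular bipyramid: V=5, E=9, F=6.
Attach a regular octahedron (V=6, E=12, F=8) along a 3-gon: merge 3 vertices and 3 edges, delete both glued faces → V=8, E=18, F=12.
Check: V − E + F = 8 − 18 + 12 = 2.

8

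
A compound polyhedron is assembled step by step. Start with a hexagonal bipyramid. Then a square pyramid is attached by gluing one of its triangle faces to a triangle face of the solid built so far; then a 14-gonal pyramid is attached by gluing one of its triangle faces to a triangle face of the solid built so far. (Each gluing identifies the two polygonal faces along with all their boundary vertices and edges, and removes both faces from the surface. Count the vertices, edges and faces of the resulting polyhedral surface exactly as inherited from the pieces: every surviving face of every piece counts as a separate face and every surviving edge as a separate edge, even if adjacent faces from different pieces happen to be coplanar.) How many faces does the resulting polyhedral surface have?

A hexagonal bipyramid: V=8, E=18, F=12.
Attach a square pyramid (V=5, E=8, F=5) along a 3-gon: merge 3 vertices and 3 edges, delete both glued faces → V=10, E=23, F=15.
Attach a 14-gonal pyramid (V=15, E=28, F=15) along a 3-gon: merge 3 vertices and 3 edges, delete both glued faces → V=22, E=48, F=28.
Check: V − E + F = 22 − 48 + 28 = 2.

28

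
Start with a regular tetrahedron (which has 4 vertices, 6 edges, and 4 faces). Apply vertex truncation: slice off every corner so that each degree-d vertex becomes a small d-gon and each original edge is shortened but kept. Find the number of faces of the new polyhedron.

Truncation replaces each original edge-end by a new vertex, so V′ = 2E = 12.
Each original edge survives, and each old vertex of degree d contributes d new edges; summing degrees gives Σd = 2E, so E′ = E + 2E = 3E = 18.
Each original face survives and each original vertex becomes one new face: F′ = F + V = 8.

8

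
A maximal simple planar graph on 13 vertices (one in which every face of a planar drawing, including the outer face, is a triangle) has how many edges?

33

In a plane triangulation 3F = 2E and V − E + F = 2, so E = 3V − 6 = 3·13 − 6 = 33.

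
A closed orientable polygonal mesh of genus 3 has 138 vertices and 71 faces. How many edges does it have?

For a closed orientable surface of genus 3, χ = 2 − 2·3 = -4.
E = V + F − (-4) = 138 + 71 − (-4) = 213.

213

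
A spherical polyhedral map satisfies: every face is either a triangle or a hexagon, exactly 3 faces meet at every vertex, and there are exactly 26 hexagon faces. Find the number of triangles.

Let x be the number of triangles; then F = 26 + x.
Edge–face incidences: 2E = 6·26 + 3·x = 156 + 3x.
Every vertex has degree 3, so 3V = 2E.
Euler: V − E + F = 2 ⇒ (2E)/3 − E + (26 + x) = 2.
Multiply by 6: 2·(2E) − 3·(2E) + 6·(26 + x) = 12, i.e. 156 + 6x − (156 + 3x) = 12.
Collecting terms: 3x = 12, so x = 4.
Then 2E = 156 + 3·4 = 168, so E = 84, V = 2E/3 = 56, F = 26 + 4 = 30.

4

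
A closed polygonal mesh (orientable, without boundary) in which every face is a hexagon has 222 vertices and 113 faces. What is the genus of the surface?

Every face is a hexagon, so 2E = 6·113 = 678, giving E = 339.
χ = V − E + F = 222 − 339 + 113 = -4.
For a closed orientable surface χ = 2 − 2g, so g = (2 − (-4))/2 = 3.

3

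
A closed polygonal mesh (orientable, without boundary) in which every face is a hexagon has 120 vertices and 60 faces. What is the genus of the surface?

1

Every face is a hexagon, so 2E = 6·60 = 360, giving E = 180.
χ = V − E + F = 120 − 180 + 60 = 0.
For a closed orientable surface χ = 2 − 2g, so g = (2 − (0))/2 = 1.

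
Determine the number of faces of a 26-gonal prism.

28

A prism on an n-gon has two n-gon bases and n rectangular sides: V = 2·26 = 52, E = 3·26 = 78, F = 26 + 2 = 28.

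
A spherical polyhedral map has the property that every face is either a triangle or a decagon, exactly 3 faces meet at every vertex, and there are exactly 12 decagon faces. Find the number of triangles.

Let x be the number of triangles; then F = 12 + x.
Edge–face incidences: 2E = 10·12 + 3·x = 120 + 3x.
Every vertex has degree 3, so 3V = 2E.
Euler: V − E + F = 2 ⇒ (2E)/3 − E + (12 + x) = 2.
Multiply by 6: 2·(2E) − 3·(2E) + 6·(12 + x) = 12, i.e. 72 + 6x − (120 + 3x) = 12.
Collecting terms: 3x − 48 = 12, so 3x = 60, so x = 20.
Then 2E = 120 + 3·20 = 180, so E = 90, V = 2E/3 = 60, F = 12 + 20 = 32.

20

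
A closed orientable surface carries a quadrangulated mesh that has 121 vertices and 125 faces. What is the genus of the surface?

Every face is a square, so 2E = 4·125 = 500, giving E = 250.
χ = V − E + F = 121 − 250 + 125 = -4.
For a closed orientable surface χ = 2 − 2g, so g = (2 − (-4))/2 = 3.

3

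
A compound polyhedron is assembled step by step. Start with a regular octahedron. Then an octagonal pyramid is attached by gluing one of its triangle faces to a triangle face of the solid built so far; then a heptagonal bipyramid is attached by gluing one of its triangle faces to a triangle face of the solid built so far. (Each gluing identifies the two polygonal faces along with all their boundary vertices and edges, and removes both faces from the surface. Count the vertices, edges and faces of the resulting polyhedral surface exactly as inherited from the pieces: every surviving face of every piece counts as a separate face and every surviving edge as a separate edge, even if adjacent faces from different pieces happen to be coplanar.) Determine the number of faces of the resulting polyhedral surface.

A regular octahedron: V=6, E=12, F=8.
Attach an octagonal pyramid (V=9, E=16, F=9) along a 3-gon: merge 3 vertices and 3 edges, delete both glued faces → V=12, E=25, F=15.
Attach a heptagonal bipyramid (V=9, E=21, F=14) along a 3-gon: merge 3 vertices and 3 edges, delete both glued faces → V=18, E=43, F=27.
Check: V − E + F = 18 − 43 + 27 = 2.

27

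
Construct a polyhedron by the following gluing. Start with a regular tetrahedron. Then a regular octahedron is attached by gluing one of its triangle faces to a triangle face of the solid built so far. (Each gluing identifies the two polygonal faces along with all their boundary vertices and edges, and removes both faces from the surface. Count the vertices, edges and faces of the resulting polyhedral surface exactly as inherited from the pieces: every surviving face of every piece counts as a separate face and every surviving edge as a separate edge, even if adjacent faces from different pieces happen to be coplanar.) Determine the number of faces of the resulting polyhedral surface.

A regular tetrahedron: V=4, E=6, F=4.
Attach a regular octahedron (V=6, E=12, F=8) along a 3-gon: merge 3 vertices and 3 edges, delete both glued faces → V=7, E=15, F=10.
Check: V − E + F = 7 − 15 + 10 = 2.

10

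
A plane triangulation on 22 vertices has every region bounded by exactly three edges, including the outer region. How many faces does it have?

40

In a plane triangulation 3F = 2E and V − E + F = 2, so F = 2V − 4 = 2·22 − 4 = 40.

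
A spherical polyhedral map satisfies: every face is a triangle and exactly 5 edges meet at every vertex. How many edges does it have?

30

Each face has 3 edges and each edge borders two faces, so 2E = 3F.
Each vertex has degree 5, so 5V = 2E and hence V = 3F/5.
Euler: V − E + F = 2 ⇒ (3F/5) − (3F/2) + F = 2.
Multiply by 10: (6 − 15 + 10)F = 20, i.e. 1F = 20.
So F = 20, E = 3·20/2 = 30, V = 3·20/5 = 12.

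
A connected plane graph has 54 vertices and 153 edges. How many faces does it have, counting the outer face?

101

Euler's formula for a connected plane graph: V − E + F = 2, so F = 2 − 54 + 153 = 101.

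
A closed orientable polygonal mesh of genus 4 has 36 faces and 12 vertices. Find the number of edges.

For a closed orientable surface of genus 4, χ = 2 − 2·4 = -6.
E = V + F − (-6) = 12 + 36 − (-6) = 54.

54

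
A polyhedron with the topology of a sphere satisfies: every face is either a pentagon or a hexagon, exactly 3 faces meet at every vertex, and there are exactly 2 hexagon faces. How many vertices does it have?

Let x be the number of pentagons; then F = 2 + x.
Edge–face incidences: 2E = 6·2 + 5·x = 12 + 5x.
Every vertex has degree 3, so 3V = 2E.
Euler: V − E + F = 2 ⇒ (2E)/3 − E + (2 + x) = 2.
Multiply by 6: 2·(2E) − 3·(2E) + 6·(2 + x) = 12, i.e. 12 + 6x − (12 + 5x) = 12.
Collecting terms: x = 12.
Then 2E = 12 + 5·12 = 72, so E = 36, V = 2E/3 = 24, F = 2 + 12 = 14.

24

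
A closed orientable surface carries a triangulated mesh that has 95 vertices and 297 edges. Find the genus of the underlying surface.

3

Every face is a triangle and each edge borders two faces, so 3F = 2·297, giving F = 198.
χ = V − E + F = 95 − 297 + 198 = -4.
For a closed orientable surface χ = 2 − 2g, so g = (2 − (-4))/2 = 3.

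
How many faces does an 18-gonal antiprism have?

38

An antiprism on an n-gon has two n-gon caps and 2n triangles: V = 2·18 = 36, E = 4·18 = 72, F = 2·18 + 2 = 38.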